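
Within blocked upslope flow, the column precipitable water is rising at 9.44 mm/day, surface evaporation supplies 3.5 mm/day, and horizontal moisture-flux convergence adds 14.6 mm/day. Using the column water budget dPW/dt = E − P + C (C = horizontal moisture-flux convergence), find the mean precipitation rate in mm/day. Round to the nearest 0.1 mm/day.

dPW/dt = +9.44 mm/day.
P = E + C − dPW/dt = 3.5 + (14.6) − (+9.44) = 8.7 mm/day.

P ≈ 8.7 mm/day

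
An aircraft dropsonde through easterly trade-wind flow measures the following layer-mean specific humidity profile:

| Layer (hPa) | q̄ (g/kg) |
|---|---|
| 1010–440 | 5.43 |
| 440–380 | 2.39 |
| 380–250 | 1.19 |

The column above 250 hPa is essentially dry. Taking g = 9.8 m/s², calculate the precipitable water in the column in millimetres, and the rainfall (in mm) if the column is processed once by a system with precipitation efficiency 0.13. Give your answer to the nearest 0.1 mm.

PW ≈ 34.6 mm; rainfall ≈ 4.5 mm

Precipitable water is the column-integrated vapour mass per unit area: PW = (1/g) Σ q̄ Δp, with q in kg/kg and Δp in Pa (1 kg/m² of water = 1 mm).
Layer 1010–440 hPa: Δp = 570 hPa = 57000 Pa, q̄ = 0.00543 kg/kg → 0.00543 × 57000 / 9.8 = 31.58 mm
Layer 440–380 hPa: Δp = 60 hPa = 6000 Pa, q̄ = 0.00239 kg/kg → 0.00239 × 6000 / 9.8 = 1.46 mm
Layer 380–250 hPa: Δp = 130 hPa = 13000 Pa, q̄ = 0.00119 kg/kg → 0.00119 × 13000 / 9.8 = 1.58 mm
PW = 31.58 + 1.46 + 1.58 = 34.62 ≈ 34.6 mm.
Rainfall = ε × PW = 0.13 × 34.6 = 4.5 mm.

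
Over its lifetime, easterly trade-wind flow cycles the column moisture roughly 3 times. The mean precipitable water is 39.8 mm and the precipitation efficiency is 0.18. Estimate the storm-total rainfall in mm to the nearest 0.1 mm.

rainfall ≈ 21.5 mm

Each cycle deposits ε × PW = 0.18 × 39.8 = 7.164 mm.
Over 3 cycles: 3 × 7.164 = 21.5 mm.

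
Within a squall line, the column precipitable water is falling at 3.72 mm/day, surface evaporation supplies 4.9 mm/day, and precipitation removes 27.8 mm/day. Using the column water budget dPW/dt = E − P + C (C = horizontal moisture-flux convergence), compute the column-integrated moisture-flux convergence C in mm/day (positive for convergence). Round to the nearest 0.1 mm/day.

C ≈ 19.2 mm/day

dPW/dt = -3.72 mm/day.
C = dPW/dt − E + P = (-3.72) − 4.9 + 27.8 = 19.2 mm/day.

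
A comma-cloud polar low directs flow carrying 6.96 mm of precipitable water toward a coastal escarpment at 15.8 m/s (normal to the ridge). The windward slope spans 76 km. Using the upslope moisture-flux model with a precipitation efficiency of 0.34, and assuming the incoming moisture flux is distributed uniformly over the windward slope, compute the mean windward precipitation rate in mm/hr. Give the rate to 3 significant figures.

Incoming column moisture flux per unit ridge length: F = V × PW = 15.8 × 6.96 = 109.968 mm·m/s.
Spread over the 76 km slope with efficiency ε = 0.34: R = ε·F/W = 0.34 × 109.968 / 76000 m = 4.920e-04 mm/s.
R = 4.920e-04 × 3600 = 1.77 mm/hr.

R ≈ 1.77 mm/hr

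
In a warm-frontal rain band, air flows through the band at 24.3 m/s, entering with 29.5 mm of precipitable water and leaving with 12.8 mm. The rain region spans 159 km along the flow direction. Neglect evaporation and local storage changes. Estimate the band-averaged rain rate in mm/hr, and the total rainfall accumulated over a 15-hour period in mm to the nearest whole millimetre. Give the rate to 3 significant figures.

R ≈ 9.19 mm/hr; total ≈ 138 mm

Column moisture flux per unit crosswind length is F = V × PW.
Inflow: F_in = 24.3 × 29.5 = 716.85 mm·m/s
Outflow: F_out = 24.3 × 12.8 = 311.04 mm·m/s
Steady-state rate R = (F_in − F_out)/L = (716.85 − 311.04) / 159000 m = 2.552e-03 mm/s.
R = 2.552e-03 × 3600 = 9.19 mm/hr.
Over 15 h: total = 9.19 × 15 = 137.85 ≈ 138 mm.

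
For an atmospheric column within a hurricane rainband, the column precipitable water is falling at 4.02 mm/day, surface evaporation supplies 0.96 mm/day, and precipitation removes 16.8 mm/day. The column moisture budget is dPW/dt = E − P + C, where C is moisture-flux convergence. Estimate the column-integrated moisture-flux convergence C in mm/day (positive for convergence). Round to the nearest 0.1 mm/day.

C ≈ 11.8 mm/day

dPW/dt = -4.02 mm/day.
C = dPW/dt − E + P = (-4.02) − 0.96 + 16.8 = 11.8 mm/day.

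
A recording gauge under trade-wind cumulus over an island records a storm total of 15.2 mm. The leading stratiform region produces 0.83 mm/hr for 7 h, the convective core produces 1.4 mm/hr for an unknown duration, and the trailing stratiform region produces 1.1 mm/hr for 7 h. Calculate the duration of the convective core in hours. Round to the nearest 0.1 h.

Known phases: 0.83 × 7 + 1.1 × 7 = 5.81 + 7.7 = 13.51 mm.
Remaining depth = 15.2 − 13.51 = 1.69 mm.
Duration = 1.69 / 1.4 = 1.2 h.

duration ≈ 1.2 h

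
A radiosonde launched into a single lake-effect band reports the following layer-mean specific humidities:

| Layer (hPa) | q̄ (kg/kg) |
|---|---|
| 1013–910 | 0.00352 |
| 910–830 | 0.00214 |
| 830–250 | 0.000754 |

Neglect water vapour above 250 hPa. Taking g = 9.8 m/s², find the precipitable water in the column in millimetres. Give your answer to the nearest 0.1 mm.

PW ≈ 9.9 mm

Precipitable water is the column-integrated vapour mass per unit area: PW = (1/g) Σ q̄ Δp, with q in kg/kg and Δp in Pa (1 kg/m² of water = 1 mm).
Layer 1013–910 hPa: Δp = 103 hPa = 10300 Pa, q̄ = 0.00352 kg/kg → 0.00352 × 10300 / 9.8 = 3.70 mm
Layer 910–830 hPa: Δp = 80 hPa = 8000 Pa, q̄ = 0.00214 kg/kg → 0.00214 × 8000 / 9.8 = 1.75 mm
Layer 830–250 hPa: Δp = 580 hPa = 58000 Pa, q̄ = 0.000754 kg/kg → 0.000754 × 58000 / 9.8 = 4.46 mm
PW = 3.70 + 1.75 + 4.46 = 9.91 ≈ 9.9 mm.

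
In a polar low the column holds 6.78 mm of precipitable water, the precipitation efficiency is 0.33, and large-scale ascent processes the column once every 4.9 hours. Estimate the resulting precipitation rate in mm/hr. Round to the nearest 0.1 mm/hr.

Each overturning extracts ε × PW = 0.33 × 6.78 = 2.2374 mm.
Rate = ε·PW / τ = 2.2374 / 4.9 h = 0.5 mm/hr.

R ≈ 0.5 mm/hr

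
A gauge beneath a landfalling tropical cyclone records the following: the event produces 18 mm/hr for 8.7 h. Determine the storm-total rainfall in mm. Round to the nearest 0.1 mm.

total ≈ 156.6 mm

Total = Σ Rᵢ Δtᵢ = 18 × 8.7
      = 156.6 = 156.6 mm.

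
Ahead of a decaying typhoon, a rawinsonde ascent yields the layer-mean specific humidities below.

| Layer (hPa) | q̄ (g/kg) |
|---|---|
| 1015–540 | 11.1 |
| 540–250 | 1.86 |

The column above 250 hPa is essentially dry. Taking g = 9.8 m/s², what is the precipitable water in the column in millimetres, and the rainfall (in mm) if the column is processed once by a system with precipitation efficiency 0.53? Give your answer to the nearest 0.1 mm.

Precipitable water is the column-integrated vapour mass per unit area: PW = (1/g) Σ q̄ Δp, with q in kg/kg and Δp in Pa (1 kg/m² of water = 1 mm).
Layer 1015–540 hPa: Δp = 475 hPa = 47500 Pa, q̄ = 0.0111 kg/kg → 0.0111 × 47500 / 9.8 = 53.80 mm
Layer 540–250 hPa: Δp = 290 hPa = 29000 Pa, q̄ = 0.00186 kg/kg → 0.00186 × 29000 / 9.8 = 5.50 mm
PW = 53.80 + 5.50 = 59.30 ≈ 59.3 mm.
Rainfall = ε × PW = 0.53 × 59.3 = 31.4 mm.

PW ≈ 59.3 mm; rainfall ≈ 31.4 mm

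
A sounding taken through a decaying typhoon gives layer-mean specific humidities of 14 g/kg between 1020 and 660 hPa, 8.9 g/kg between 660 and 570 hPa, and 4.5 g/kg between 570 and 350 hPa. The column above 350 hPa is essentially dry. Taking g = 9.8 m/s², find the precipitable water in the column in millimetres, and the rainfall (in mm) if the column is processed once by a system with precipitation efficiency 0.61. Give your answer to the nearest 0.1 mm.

PW ≈ 69.7 mm; rainfall ≈ 42.5 mm

Precipitable water is the column-integrated vapour mass per unit area: PW = (1/g) Σ q̄ Δp, with q in kg/kg and Δp in Pa (1 kg/m² of water = 1 mm).
Layer 1020–660 hPa: Δp = 360 hPa = 36000 Pa, q̄ = 0.014 kg/kg → 0.014 × 36000 / 9.8 = 51.43 mm
Layer 660–570 hPa: Δp = 90 hPa = 9000 Pa, q̄ = 0.0089 kg/kg → 0.0089 × 9000 / 9.8 = 8.17 mm
Layer 570–350 hPa: Δp = 220 hPa = 22000 Pa, q̄ = 0.0045 kg/kg → 0.0045 × 22000 / 9.8 = 10.10 mm
PW = 51.43 + 8.17 + 10.10 = 69.70 ≈ 69.7 mm.
Rainfall = ε × PW = 0.61 × 69.7 = 42.5 mm.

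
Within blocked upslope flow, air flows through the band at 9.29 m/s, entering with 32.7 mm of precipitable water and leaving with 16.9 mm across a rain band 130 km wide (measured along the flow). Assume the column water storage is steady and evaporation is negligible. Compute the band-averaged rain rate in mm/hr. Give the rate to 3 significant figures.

Column moisture flux per unit crosswind length is F = V × PW.
Inflow: F_in = 9.29 × 32.7 = 303.783 mm·m/s
Outflow: F_out = 9.29 × 16.9 = 157.001 mm·m/s
Steady-state rate R = (F_in − F_out)/L = (303.783 − 157.001) / 130000 m = 1.129e-03 mm/s.
R = 1.129e-03 × 3600 = 4.06 mm/hr.

R ≈ 4.06 mm/hr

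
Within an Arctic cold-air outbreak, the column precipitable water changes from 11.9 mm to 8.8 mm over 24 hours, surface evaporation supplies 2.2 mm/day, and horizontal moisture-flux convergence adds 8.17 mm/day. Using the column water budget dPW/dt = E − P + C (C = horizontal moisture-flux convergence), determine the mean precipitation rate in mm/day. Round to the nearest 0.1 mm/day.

dPW/dt = (8.8 − 11.9) mm / (24/24 day) = -3.100 mm/day.
P = E + C − dPW/dt = 2.2 + (8.17) − (-3.100) = 13.5 mm/day.

P ≈ 13.5 mm/day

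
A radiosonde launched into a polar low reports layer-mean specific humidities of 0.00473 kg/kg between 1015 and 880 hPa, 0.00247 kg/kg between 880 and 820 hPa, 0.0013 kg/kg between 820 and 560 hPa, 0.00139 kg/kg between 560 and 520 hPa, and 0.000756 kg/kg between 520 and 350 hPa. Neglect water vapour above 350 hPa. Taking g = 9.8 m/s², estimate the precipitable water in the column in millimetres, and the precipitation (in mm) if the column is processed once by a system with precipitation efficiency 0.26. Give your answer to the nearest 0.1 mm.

Precipitable water is the column-integrated vapour mass per unit area: PW = (1/g) Σ q̄ Δp, with q in kg/kg and Δp in Pa (1 kg/m² of water = 1 mm).
Layer 1015–880 hPa: Δp = 135 hPa = 13500 Pa, q̄ = 0.00473 kg/kg → 0.00473 × 13500 / 9.8 = 6.52 mm
Layer 880–820 hPa: Δp = 60 hPa = 6000 Pa, q̄ = 0.00247 kg/kg → 0.00247 × 6000 / 9.8 = 1.51 mm
Layer 820–560 hPa: Δp = 260 hPa = 26000 Pa, q̄ = 0.0013 kg/kg → 0.0013 × 26000 / 9.8 = 3.45 mm
Layer 560–520 hPa: Δp = 40 hPa = 4000 Pa, q̄ = 0.00139 kg/kg → 0.00139 × 4000 / 9.8 = 0.57 mm
Layer 520–350 hPa: Δp = 170 hPa = 17000 Pa, q̄ = 0.000756 kg/kg → 0.000756 × 17000 / 9.8 = 1.31 mm
PW = 6.52 + 1.51 + 3.45 + 0.57 + 1.31 = 13.36 ≈ 13.4 mm.
Precipitation = ε × PW = 0.26 × 13.4 = 3.5 mm.

PW ≈ 13.4 mm; precipitation ≈ 3.5 mm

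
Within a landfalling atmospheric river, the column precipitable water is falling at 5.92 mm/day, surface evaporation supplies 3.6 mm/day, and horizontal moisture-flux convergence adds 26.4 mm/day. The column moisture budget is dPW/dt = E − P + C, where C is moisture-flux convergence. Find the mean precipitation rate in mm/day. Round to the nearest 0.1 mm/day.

dPW/dt = -5.92 mm/day.
P = E + C − dPW/dt = 3.6 + (26.4) − (-5.92) = 35.9 mm/day.

P ≈ 35.9 mm/day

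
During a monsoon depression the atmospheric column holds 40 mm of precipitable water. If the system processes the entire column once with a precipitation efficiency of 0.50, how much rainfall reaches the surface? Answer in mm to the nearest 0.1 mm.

rainfall ≈ 20.0 mm

Rainfall = ε × PW = 0.50 × 40 = 20.0 mm.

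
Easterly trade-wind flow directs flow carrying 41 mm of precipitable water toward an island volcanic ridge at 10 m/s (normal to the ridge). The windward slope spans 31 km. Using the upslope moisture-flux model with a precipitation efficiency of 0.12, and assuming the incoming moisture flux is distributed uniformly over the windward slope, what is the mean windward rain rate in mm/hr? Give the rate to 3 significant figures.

R ≈ 5.71 mm/hr

Incoming column moisture flux per unit ridge length: F = V × PW = 10 × 41 = 410 mm·m/s.
Spread over the 31 km slope with efficiency ε = 0.12: R = ε·F/W = 0.12 × 410 / 31000 m = 1.587e-03 mm/s.
R = 1.587e-03 × 3600 = 5.71 mm/hr.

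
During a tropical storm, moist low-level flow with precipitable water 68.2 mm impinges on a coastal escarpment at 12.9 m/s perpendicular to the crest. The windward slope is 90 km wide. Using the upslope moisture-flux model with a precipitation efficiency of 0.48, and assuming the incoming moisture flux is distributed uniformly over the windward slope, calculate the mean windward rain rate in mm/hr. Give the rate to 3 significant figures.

Incoming column moisture flux per unit ridge length: F = V × PW = 12.9 × 68.2 = 879.78 mm·m/s.
Spread over the 90 km slope with efficiency ε = 0.48: R = ε·F/W = 0.48 × 879.78 / 90000 m = 4.692e-03 mm/s.
R = 4.692e-03 × 3600 = 16.9 mm/hr.

R ≈ 16.9 mm/hr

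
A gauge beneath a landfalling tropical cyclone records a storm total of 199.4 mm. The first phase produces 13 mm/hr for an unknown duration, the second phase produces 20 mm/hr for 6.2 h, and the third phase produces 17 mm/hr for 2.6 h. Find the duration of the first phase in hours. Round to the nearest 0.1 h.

Known phases: 20 × 6.2 + 17 × 2.6 = 124 + 44.2 = 168.2 mm.
Remaining depth = 199.4 − 168.2 = 31.2 mm.
Duration = 31.2 / 13 = 2.4 h.

duration ≈ 2.4 h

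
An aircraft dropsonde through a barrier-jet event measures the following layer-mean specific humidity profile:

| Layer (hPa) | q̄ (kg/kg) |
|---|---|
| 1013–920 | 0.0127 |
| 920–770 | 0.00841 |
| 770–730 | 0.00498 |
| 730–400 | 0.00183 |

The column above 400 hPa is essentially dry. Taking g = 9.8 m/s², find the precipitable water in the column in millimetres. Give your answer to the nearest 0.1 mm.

Precipitable water is the column-integrated vapour mass per unit area: PW = (1/g) Σ q̄ Δp, with q in kg/kg and Δp in Pa (1 kg/m² of water = 1 mm).
Layer 1013–920 hPa: Δp = 93 hPa = 9300 Pa, q̄ = 0.0127 kg/kg → 0.0127 × 9300 / 9.8 = 12.05 mm
Layer 920–770 hPa: Δp = 150 hPa = 15000 Pa, q̄ = 0.00841 kg/kg → 0.00841 × 15000 / 9.8 = 12.87 mm
Layer 770–730 hPa: Δp = 40 hPa = 4000 Pa, q̄ = 0.00498 kg/kg → 0.00498 × 4000 / 9.8 = 2.03 mm
Layer 730–400 hPa: Δp = 330 hPa = 33000 Pa, q̄ = 0.00183 kg/kg → 0.00183 × 33000 / 9.8 = 6.16 mm
PW = 12.05 + 12.87 + 2.03 + 6.16 = 33.11 ≈ 33.1 mm.

PW ≈ 33.1 mm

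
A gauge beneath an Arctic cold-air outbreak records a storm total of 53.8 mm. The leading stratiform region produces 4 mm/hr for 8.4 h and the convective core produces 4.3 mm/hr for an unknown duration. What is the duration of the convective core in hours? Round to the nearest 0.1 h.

Known phases: 4 × 8.4 = 33.6 mm.
Remaining depth = 53.8 − 33.6 = 20.2 mm.
Duration = 20.2 / 4.3 = 4.7 h.

duration ≈ 4.7 h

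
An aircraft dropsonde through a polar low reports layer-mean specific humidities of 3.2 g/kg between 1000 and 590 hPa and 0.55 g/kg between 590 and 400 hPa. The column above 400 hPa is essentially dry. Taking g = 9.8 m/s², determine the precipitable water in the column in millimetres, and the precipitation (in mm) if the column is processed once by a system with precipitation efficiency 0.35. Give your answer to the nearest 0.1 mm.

Precipitable water is the column-integrated vapour mass per unit area: PW = (1/g) Σ q̄ Δp, with q in kg/kg and Δp in Pa (1 kg/m² of water = 1 mm).
Layer 1000–590 hPa: Δp = 410 hPa = 41000 Pa, q̄ = 0.0032 kg/kg → 0.0032 × 41000 / 9.8 = 13.39 mm
Layer 590–400 hPa: Δp = 190 hPa = 19000 Pa, q̄ = 0.00055 kg/kg → 0.00055 × 19000 / 9.8 = 1.07 mm
PW = 13.39 + 1.07 = 14.46 ≈ 14.5 mm.
Precipitation = ε × PW = 0.35 × 14.5 = 5.1 mm.

PW ≈ 14.5 mm; precipitation ≈ 5.1 mm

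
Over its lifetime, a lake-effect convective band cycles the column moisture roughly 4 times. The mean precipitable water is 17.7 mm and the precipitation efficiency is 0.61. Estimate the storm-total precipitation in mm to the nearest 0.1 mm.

Each cycle deposits ε × PW = 0.61 × 17.7 = 10.797 mm.
Over 4 cycles: 4 × 10.797 = 43.2 mm.

precipitation ≈ 43.2 mm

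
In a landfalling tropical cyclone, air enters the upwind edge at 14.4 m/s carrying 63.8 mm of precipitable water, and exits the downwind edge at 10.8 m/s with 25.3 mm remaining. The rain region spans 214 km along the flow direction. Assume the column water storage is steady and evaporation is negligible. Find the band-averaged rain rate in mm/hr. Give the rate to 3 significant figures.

R ≈ 10.9 mm/hr

Column moisture flux per unit crosswind length is F = V × PW.
Inflow: F_in = 14.4 × 63.8 = 918.72 mm·m/s
Outflow: F_out = 10.8 × 25.3 = 273.24 mm·m/s
Steady-state rate R = (F_in − F_out)/L = (918.72 − 273.24) / 214000 m = 3.016e-03 mm/s.
R = 3.016e-03 × 3600 = 10.9 mm/hr.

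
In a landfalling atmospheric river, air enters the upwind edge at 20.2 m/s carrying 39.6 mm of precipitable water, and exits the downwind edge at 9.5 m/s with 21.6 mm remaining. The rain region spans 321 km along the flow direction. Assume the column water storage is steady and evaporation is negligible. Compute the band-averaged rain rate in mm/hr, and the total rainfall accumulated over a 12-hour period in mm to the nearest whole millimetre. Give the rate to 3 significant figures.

Column moisture flux per unit crosswind length is F = V × PW.
Inflow: F_in = 20.2 × 39.6 = 799.92 mm·m/s
Outflow: F_out = 9.5 × 21.6 = 205.2 mm·m/s
Steady-state rate R = (F_in − F_out)/L = (799.92 − 205.2) / 321000 m = 1.853e-03 mm/s.
R = 1.853e-03 × 3600 = 6.67 mm/hr.
Over 12 h: total = 6.67 × 12 = 80.04 ≈ 80 mm.

R ≈ 6.67 mm/hr; total ≈ 80 mm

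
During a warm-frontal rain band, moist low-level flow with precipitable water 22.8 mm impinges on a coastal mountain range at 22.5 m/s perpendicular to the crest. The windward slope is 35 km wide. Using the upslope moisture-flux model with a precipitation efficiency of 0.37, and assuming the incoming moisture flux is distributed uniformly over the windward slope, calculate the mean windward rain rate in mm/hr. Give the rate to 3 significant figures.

R ≈ 19.5 mm/hr

Incoming column moisture flux per unit ridge length: F = V × PW = 22.5 × 22.8 = 513 mm·m/s.
Spread over the 35 km slope with efficiency ε = 0.37: R = ε·F/W = 0.37 × 513 / 35000 m = 5.423e-03 mm/s.
R = 5.423e-03 × 3600 = 19.5 mm/hr.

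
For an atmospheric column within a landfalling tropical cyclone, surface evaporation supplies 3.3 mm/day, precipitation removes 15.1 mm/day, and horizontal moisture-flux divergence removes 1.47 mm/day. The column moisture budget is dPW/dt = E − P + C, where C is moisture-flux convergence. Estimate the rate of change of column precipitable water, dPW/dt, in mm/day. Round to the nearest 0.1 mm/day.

dPW/dt = E − P + C = 3.3 − 15.1 + (-1.47) = -13.3 mm/day.

dPW/dt ≈ -13.3 mm/day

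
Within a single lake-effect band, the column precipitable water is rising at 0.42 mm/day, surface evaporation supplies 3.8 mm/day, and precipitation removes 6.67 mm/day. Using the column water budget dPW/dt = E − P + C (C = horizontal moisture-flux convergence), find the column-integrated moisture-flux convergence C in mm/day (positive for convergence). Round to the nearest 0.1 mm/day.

dPW/dt = +0.42 mm/day.
C = dPW/dt − E + P = (+0.42) − 3.8 + 6.67 = 3.3 mm/day.

C ≈ 3.3 mm/day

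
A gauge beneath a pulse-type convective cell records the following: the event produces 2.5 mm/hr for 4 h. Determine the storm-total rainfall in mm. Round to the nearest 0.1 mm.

Total = Σ Rᵢ Δtᵢ = 2.5 × 4
      = 10 = 10.0 mm.

total ≈ 10.0 mm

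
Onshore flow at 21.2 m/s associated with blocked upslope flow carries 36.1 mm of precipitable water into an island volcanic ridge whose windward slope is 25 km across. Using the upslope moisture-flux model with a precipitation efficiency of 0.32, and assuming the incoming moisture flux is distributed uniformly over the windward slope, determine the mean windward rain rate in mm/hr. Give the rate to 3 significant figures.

Incoming column moisture flux per unit ridge length: F = V × PW = 21.2 × 36.1 = 765.32 mm·m/s.
Spread over the 25 km slope with efficiency ε = 0.32: R = ε·F/W = 0.32 × 765.32 / 25000 m = 9.796e-03 mm/s.
R = 9.796e-03 × 3600 = 35.3 mm/hr.

R ≈ 35.3 mm/hr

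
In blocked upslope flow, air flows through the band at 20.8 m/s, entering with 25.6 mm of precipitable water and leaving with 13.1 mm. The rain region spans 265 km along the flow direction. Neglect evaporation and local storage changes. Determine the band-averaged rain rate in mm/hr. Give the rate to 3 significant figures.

Column moisture flux per unit crosswind length is F = V × PW.
Inflow: F_in = 20.8 × 25.6 = 532.48 mm·m/s
Outflow: F_out = 20.8 × 13.1 = 272.48 mm·m/s
Steady-state rate R = (F_in − F_out)/L = (532.48 − 272.48) / 265000 m = 9.811e-04 mm/s.
R = 9.811e-04 × 3600 = 3.53 mm/hr.

R ≈ 3.53 mm/hr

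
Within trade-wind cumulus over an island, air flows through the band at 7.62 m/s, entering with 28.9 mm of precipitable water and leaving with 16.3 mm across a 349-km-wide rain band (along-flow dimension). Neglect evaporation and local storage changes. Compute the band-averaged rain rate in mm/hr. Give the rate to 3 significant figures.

R ≈ 0.990 mm/hr

Column moisture flux per unit crosswind length is F = V × PW.
Inflow: F_in = 7.62 × 28.9 = 220.218 mm·m/s
Outflow: F_out = 7.62 × 16.3 = 124.206 mm·m/s
Steady-state rate R = (F_in − F_out)/L = (220.218 − 124.206) / 349000 m = 2.751e-04 mm/s.
R = 2.751e-04 × 3600 = 0.990 mm/hr.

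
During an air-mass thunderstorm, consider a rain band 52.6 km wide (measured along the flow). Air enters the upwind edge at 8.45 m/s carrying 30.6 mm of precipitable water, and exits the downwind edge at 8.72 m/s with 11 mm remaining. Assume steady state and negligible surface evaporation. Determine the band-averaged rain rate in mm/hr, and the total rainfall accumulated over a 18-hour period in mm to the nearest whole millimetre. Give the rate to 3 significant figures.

R ≈ 11.1 mm/hr; total ≈ 200 mm

Column moisture flux per unit crosswind length is F = V × PW.
Inflow: F_in = 8.45 × 30.6 = 258.57 mm·m/s
Outflow: F_out = 8.72 × 11 = 95.92 mm·m/s
Steady-state rate R = (F_in − F_out)/L = (258.57 − 95.92) / 52600 m = 3.092e-03 mm/s.
R = 3.092e-03 × 3600 = 11.1 mm/hr.
Over 18 h: total = 11.1 × 18 = 199.8 ≈ 200 mm.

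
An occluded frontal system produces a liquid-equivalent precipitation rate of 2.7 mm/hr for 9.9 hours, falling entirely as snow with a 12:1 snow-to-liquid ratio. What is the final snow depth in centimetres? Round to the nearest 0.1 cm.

Liquid-equivalent depth = 2.7 × 9.9 = 26.73 mm.
Snow depth = 26.73 mm × 12 = 320.76 mm = 32.1 cm.

snow depth ≈ 32.1 cm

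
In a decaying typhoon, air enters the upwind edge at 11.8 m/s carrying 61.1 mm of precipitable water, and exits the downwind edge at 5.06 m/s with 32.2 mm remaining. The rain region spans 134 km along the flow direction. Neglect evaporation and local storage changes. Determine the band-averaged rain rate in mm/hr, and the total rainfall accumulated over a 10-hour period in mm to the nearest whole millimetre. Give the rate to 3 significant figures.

Column moisture flux per unit crosswind length is F = V × PW.
Inflow: F_in = 11.8 × 61.1 = 720.98 mm·m/s
Outflow: F_out = 5.06 × 32.2 = 162.932 mm·m/s
Steady-state rate R = (F_in − F_out)/L = (720.98 − 162.932) / 134000 m = 4.165e-03 mm/s.
R = 4.165e-03 × 3600 = 15.0 mm/hr.
Over 10 h: total = 15.0 × 10 = 150 mm.

R ≈ 15.0 mm/hr; total ≈ 150 mm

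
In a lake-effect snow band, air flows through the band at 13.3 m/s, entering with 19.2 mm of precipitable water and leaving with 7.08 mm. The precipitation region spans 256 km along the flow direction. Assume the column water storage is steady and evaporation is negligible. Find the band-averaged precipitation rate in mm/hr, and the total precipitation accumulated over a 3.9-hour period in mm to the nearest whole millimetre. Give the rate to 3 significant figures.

Column moisture flux per unit crosswind length is F = V × PW.
Inflow: F_in = 13.3 × 19.2 = 255.36 mm·m/s
Outflow: F_out = 13.3 × 7.08 = 94.164 mm·m/s
Steady-state rate R = (F_in − F_out)/L = (255.36 − 94.164) / 256000 m = 6.297e-04 mm/s.
R = 6.297e-04 × 3600 = 2.27 mm/hr.
Over 3.9 h: total = 2.27 × 3.9 = 8.853 ≈ 9 mm.

R ≈ 2.27 mm/hr; total ≈ 9 mm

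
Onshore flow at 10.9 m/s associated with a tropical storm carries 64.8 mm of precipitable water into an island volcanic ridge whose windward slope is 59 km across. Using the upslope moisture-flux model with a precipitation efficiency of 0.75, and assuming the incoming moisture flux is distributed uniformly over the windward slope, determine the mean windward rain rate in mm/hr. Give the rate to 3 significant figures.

Incoming column moisture flux per unit ridge length: F = V × PW = 10.9 × 64.8 = 706.32 mm·m/s.
Spread over the 59 km slope with efficiency ε = 0.75: R = ε·F/W = 0.75 × 706.32 / 59000 m = 8.979e-03 mm/s.
R = 8.979e-03 × 3600 = 32.3 mm/hr.

R ≈ 32.3 mm/hr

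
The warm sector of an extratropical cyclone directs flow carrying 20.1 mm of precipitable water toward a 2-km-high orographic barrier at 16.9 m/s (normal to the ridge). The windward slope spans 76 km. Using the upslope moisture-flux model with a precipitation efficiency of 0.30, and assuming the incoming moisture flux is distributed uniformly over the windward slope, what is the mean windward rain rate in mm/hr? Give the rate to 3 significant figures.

R ≈ 4.83 mm/hr

Incoming column moisture flux per unit ridge length: F = V × PW = 16.9 × 20.1 = 339.69 mm·m/s.
Spread over the 76 km slope with efficiency ε = 0.30: R = ε·F/W = 0.30 × 339.69 / 76000 m = 1.341e-03 mm/s.
R = 1.341e-03 × 3600 = 4.83 mm/hr.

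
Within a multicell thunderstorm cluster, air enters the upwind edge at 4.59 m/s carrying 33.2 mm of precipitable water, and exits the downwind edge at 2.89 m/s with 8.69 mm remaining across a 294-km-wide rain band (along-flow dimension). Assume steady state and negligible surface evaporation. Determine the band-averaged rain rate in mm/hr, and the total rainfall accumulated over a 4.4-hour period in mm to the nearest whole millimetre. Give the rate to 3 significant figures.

Column moisture flux per unit crosswind length is F = V × PW.
Inflow: F_in = 4.59 × 33.2 = 152.388 mm·m/s
Outflow: F_out = 2.89 × 8.69 = 25.1141 mm·m/s
Steady-state rate R = (F_in − F_out)/L = (152.388 − 25.1141) / 294000 m = 4.329e-04 mm/s.
R = 4.329e-04 × 3600 = 1.56 mm/hr.
Over 4.4 h: total = 1.56 × 4.4 = 6.864 ≈ 7 mm.

R ≈ 1.56 mm/hr; total ≈ 7 mm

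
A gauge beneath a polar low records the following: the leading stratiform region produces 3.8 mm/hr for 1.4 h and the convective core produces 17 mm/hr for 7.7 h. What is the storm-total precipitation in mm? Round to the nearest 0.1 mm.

total ≈ 136.2 mm

Total = Σ Rᵢ Δtᵢ = 3.8 × 1.4 + 17 × 7.7
      = 5.32 + 130.9 = 136.2 mm.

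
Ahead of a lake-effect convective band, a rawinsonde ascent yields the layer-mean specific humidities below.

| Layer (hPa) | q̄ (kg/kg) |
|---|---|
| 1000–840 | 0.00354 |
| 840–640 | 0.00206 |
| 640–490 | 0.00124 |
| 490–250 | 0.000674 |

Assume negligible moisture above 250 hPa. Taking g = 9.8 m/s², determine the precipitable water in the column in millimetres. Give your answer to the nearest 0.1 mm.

PW ≈ 13.5 mm

Precipitable water is the column-integrated vapour mass per unit area: PW = (1/g) Σ q̄ Δp, with q in kg/kg and Δp in Pa (1 kg/m² of water = 1 mm).
Layer 1000–840 hPa: Δp = 160 hPa = 16000 Pa, q̄ = 0.00354 kg/kg → 0.00354 × 16000 / 9.8 = 5.78 mm
Layer 840–640 hPa: Δp = 200 hPa = 20000 Pa, q̄ = 0.00206 kg/kg → 0.00206 × 20000 / 9.8 = 4.20 mm
Layer 640–490 hPa: Δp = 150 hPa = 15000 Pa, q̄ = 0.00124 kg/kg → 0.00124 × 15000 / 9.8 = 1.90 mm
Layer 490–250 hPa: Δp = 240 hPa = 24000 Pa, q̄ = 0.000674 kg/kg → 0.000674 × 24000 / 9.8 = 1.65 mm
PW = 5.78 + 4.20 + 1.90 + 1.65 = 13.53 ≈ 13.5 mm.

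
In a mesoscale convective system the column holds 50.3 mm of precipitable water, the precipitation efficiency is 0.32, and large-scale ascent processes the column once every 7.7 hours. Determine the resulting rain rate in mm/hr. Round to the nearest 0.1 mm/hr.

Each overturning extracts ε × PW = 0.32 × 50.3 = 16.096 mm.
Rate = ε·PW / τ = 16.096 / 7.7 h = 2.1 mm/hr.

R ≈ 2.1 mm/hr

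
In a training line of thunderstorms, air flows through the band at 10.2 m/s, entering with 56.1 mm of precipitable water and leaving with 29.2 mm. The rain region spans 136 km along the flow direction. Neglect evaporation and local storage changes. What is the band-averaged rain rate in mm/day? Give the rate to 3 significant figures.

Column moisture flux per unit crosswind length is F = V × PW.
Inflow: F_in = 10.2 × 56.1 = 572.22 mm·m/s
Outflow: F_out = 10.2 × 29.2 = 297.84 mm·m/s
Steady-state rate R = (F_in − F_out)/L = (572.22 − 297.84) / 136000 m = 2.018e-03 mm/s.
R = 2.018e-03 × 3600 × 24 = 174 mm/day.

R ≈ 174 mm/day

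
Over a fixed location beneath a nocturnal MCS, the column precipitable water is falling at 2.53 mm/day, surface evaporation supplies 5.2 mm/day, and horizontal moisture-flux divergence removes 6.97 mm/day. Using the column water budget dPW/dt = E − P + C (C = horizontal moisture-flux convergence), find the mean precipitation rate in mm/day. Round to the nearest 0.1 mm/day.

P ≈ 0.8 mm/day

dPW/dt = -2.53 mm/day.
P = E + C − dPW/dt = 5.2 + (-6.97) − (-2.53) = 0.8 mm/day.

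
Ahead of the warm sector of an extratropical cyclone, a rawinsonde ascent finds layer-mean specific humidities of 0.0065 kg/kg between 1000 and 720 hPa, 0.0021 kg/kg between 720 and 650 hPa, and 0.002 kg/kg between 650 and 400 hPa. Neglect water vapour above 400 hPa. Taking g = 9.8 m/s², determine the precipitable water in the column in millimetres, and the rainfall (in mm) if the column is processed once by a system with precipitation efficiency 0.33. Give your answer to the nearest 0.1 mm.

Precipitable water is the column-integrated vapour mass per unit area: PW = (1/g) Σ q̄ Δp, with q in kg/kg and Δp in Pa (1 kg/m² of water = 1 mm).
Layer 1000–720 hPa: Δp = 280 hPa = 28000 Pa, q̄ = 0.0065 kg/kg → 0.0065 × 28000 / 9.8 = 18.57 mm
Layer 720–650 hPa: Δp = 70 hPa = 7000 Pa, q̄ = 0.0021 kg/kg → 0.0021 × 7000 / 9.8 = 1.50 mm
Layer 650–400 hPa: Δp = 250 hPa = 25000 Pa, q̄ = 0.002 kg/kg → 0.002 × 25000 / 9.8 = 5.10 mm
PW = 18.57 + 1.50 + 5.10 = 25.17 ≈ 25.2 mm.
Rainfall = ε × PW = 0.33 × 25.2 = 8.3 mm.

PW ≈ 25.2 mm; rainfall ≈ 8.3 mm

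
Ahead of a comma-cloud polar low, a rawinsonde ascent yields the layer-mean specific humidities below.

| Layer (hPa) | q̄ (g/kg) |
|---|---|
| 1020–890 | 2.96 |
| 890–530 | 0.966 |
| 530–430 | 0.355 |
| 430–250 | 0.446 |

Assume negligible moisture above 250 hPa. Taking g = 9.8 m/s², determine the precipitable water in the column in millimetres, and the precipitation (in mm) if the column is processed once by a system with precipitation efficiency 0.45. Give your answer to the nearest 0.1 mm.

Precipitable water is the column-integrated vapour mass per unit area: PW = (1/g) Σ q̄ Δp, with q in kg/kg and Δp in Pa (1 kg/m² of water = 1 mm).
Layer 1020–890 hPa: Δp = 130 hPa = 13000 Pa, q̄ = 0.00296 kg/kg → 0.00296 × 13000 / 9.8 = 3.93 mm
Layer 890–530 hPa: Δp = 360 hPa = 36000 Pa, q̄ = 0.000966 kg/kg → 0.000966 × 36000 / 9.8 = 3.55 mm
Layer 530–430 hPa: Δp = 100 hPa = 10000 Pa, q̄ = 0.000355 kg/kg → 0.000355 × 10000 / 9.8 = 0.36 mm
Layer 430–250 hPa: Δp = 180 hPa = 18000 Pa, q̄ = 0.000446 kg/kg → 0.000446 × 18000 / 9.8 = 0.82 mm
PW = 3.93 + 3.55 + 0.36 + 0.82 = 8.66 ≈ 8.7 mm.
Precipitation = ε × PW = 0.45 × 8.7 = 3.9 mm.

PW ≈ 8.7 mm; precipitation ≈ 3.9 mm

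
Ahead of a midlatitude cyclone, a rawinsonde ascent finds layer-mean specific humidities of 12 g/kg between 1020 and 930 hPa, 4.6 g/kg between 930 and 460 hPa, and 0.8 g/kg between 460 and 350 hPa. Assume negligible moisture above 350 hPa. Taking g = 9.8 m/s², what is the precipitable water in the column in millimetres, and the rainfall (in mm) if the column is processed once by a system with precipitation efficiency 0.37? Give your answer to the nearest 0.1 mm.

PW ≈ 34.0 mm; rainfall ≈ 12.6 mm

Precipitable water is the column-integrated vapour mass per unit area: PW = (1/g) Σ q̄ Δp, with q in kg/kg and Δp in Pa (1 kg/m² of water = 1 mm).
Layer 1020–930 hPa: Δp = 90 hPa = 9000 Pa, q̄ = 0.012 kg/kg → 0.012 × 9000 / 9.8 = 11.02 mm
Layer 930–460 hPa: Δp = 470 hPa = 47000 Pa, q̄ = 0.0046 kg/kg → 0.0046 × 47000 / 9.8 = 22.06 mm
Layer 460–350 hPa: Δp = 110 hPa = 11000 Pa, q̄ = 0.0008 kg/kg → 0.0008 × 11000 / 9.8 = 0.90 mm
PW = 11.02 + 22.06 + 0.90 = 33.98 ≈ 34.0 mm.
Rainfall = ε × PW = 0.37 × 34.0 = 12.6 mm.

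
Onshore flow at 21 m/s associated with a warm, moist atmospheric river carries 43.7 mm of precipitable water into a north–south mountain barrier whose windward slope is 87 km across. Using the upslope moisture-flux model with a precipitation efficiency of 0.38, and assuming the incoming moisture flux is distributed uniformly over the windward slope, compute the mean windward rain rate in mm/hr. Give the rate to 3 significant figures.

R ≈ 14.4 mm/hr

Incoming column moisture flux per unit ridge length: F = V × PW = 21 × 43.7 = 917.7 mm·m/s.
Spread over the 87 km slope with efficiency ε = 0.38: R = ε·F/W = 0.38 × 917.7 / 87000 m = 4.008e-03 mm/s.
R = 4.008e-03 × 3600 = 14.4 mm/hr.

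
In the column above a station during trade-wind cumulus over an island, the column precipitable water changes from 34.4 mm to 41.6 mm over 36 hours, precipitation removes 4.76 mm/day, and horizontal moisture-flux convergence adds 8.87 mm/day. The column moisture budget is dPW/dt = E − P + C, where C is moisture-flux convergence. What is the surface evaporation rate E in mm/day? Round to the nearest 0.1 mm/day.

E ≈ 0.7 mm/day

dPW/dt = (41.6 − 34.4) mm / (36/24 day) = +4.800 mm/day.
E = dPW/dt + P − C = (+4.800) + 4.76 − (8.87) = 0.7 mm/day.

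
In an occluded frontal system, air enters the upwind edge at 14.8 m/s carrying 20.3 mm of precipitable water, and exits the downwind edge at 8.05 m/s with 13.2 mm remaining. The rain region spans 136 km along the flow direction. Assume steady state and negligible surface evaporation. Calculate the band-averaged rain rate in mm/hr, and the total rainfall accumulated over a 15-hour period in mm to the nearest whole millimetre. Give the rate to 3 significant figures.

R ≈ 5.14 mm/hr; total ≈ 77 mm

Column moisture flux per unit crosswind length is F = V × PW.
Inflow: F_in = 14.8 × 20.3 = 300.44 mm·m/s
Outflow: F_out = 8.05 × 13.2 = 106.26 mm·m/s
Steady-state rate R = (F_in − F_out)/L = (300.44 − 106.26) / 136000 m = 1.428e-03 mm/s.
R = 1.428e-03 × 3600 = 5.14 mm/hr.
Over 15 h: total = 5.14 × 15 = 77.1 ≈ 77 mm.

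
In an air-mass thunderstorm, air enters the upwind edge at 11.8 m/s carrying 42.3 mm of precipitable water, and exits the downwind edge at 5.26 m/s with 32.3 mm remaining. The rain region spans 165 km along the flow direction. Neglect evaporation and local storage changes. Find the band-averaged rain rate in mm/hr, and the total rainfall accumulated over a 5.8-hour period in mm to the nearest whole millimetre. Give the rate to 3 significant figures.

Column moisture flux per unit crosswind length is F = V × PW.
Inflow: F_in = 11.8 × 42.3 = 499.14 mm·m/s
Outflow: F_out = 5.26 × 32.3 = 169.898 mm·m/s
Steady-state rate R = (F_in − F_out)/L = (499.14 − 169.898) / 165000 m = 1.995e-03 mm/s.
R = 1.995e-03 × 3600 = 7.18 mm/hr.
Over 5.8 h: total = 7.18 × 5.8 = 41.644 ≈ 42 mm.

R ≈ 7.18 mm/hr; total ≈ 42 mm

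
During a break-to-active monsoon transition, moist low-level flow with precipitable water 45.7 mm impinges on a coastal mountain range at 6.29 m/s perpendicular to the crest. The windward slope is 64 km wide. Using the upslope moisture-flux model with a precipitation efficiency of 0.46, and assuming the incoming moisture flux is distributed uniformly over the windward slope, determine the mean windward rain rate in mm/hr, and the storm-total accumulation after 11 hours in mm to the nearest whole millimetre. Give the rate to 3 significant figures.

Incoming column moisture flux per unit ridge length: F = V × PW = 6.29 × 45.7 = 287.453 mm·m/s.
Spread over the 64 km slope with efficiency ε = 0.46: R = ε·F/W = 0.46 × 287.453 / 64000 m = 2.066e-03 mm/s.
R = 2.066e-03 × 3600 = 7.44 mm/hr.
Over 11 h: total = 7.44 × 11 = 81.84 ≈ 82 mm.

R ≈ 7.44 mm/hr; total ≈ 82 mm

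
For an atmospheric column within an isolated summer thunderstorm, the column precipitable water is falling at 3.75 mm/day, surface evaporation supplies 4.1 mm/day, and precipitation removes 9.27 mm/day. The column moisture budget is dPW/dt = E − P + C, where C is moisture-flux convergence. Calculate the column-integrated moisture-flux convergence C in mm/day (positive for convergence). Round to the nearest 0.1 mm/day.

C ≈ 1.4 mm/day

dPW/dt = -3.75 mm/day.
C = dPW/dt − E + P = (-3.75) − 4.1 + 9.27 = 1.4 mm/day.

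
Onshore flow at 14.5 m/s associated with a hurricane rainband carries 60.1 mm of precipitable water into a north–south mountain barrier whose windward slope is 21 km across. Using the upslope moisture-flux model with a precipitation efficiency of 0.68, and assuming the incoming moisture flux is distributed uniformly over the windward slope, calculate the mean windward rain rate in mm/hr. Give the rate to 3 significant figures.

R ≈ 102 mm/hr

Incoming column moisture flux per unit ridge length: F = V × PW = 14.5 × 60.1 = 871.45 mm·m/s.
Spread over the 21 km slope with efficiency ε = 0.68: R = ε·F/W = 0.68 × 871.45 / 21000 m = 2.822e-02 mm/s.
R = 2.822e-02 × 3600 = 102 mm/hr.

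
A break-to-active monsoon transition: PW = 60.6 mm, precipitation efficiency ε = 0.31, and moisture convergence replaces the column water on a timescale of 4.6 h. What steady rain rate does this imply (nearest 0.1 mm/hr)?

Each overturning extracts ε × PW = 0.31 × 60.6 = 18.786 mm.
Rate = ε·PW / τ = 18.786 / 4.6 h = 4.1 mm/hr.

R ≈ 4.1 mm/hr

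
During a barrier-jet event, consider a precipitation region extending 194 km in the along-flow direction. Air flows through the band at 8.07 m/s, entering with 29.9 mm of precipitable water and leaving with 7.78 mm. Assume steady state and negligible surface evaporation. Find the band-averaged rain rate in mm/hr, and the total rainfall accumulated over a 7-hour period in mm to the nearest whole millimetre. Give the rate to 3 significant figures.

Column moisture flux per unit crosswind length is F = V × PW.
Inflow: F_in = 8.07 × 29.9 = 241.293 mm·m/s
Outflow: F_out = 8.07 × 7.78 = 62.7846 mm·m/s
Steady-state rate R = (F_in − F_out)/L = (241.293 − 62.7846) / 194000 m = 9.201e-04 mm/s.
R = 9.201e-04 × 3600 = 3.31 mm/hr.
Over 7 h: total = 3.31 × 7 = 23.17 ≈ 23 mm.

R ≈ 3.31 mm/hr; total ≈ 23 mm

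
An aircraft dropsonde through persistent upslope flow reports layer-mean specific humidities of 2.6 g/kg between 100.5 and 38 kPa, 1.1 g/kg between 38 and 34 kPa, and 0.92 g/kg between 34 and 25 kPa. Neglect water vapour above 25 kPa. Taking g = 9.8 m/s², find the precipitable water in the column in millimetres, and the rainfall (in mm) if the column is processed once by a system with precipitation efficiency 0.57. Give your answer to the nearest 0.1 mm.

Precipitable water is the column-integrated vapour mass per unit area: PW = (1/g) Σ q̄ Δp, with q in kg/kg and Δp in Pa (1 kg/m² of water = 1 mm).
Layer 100.5–38 kPa: Δp = 625 hPa = 62500 Pa, q̄ = 0.0026 kg/kg → 0.0026 × 62500 / 9.8 = 16.58 mm
Layer 38–34 kPa: Δp = 40 hPa = 4000 Pa, q̄ = 0.0011 kg/kg → 0.0011 × 4000 / 9.8 = 0.45 mm
Layer 34–25 kPa: Δp = 90 hPa = 9000 Pa, q̄ = 0.00092 kg/kg → 0.00092 × 9000 / 9.8 = 0.84 mm
PW = 16.58 + 0.45 + 0.84 = 17.87 ≈ 17.9 mm.
Rainfall = ε × PW = 0.57 × 17.9 = 10.2 mm.

PW ≈ 17.9 mm; rainfall ≈ 10.2 mm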